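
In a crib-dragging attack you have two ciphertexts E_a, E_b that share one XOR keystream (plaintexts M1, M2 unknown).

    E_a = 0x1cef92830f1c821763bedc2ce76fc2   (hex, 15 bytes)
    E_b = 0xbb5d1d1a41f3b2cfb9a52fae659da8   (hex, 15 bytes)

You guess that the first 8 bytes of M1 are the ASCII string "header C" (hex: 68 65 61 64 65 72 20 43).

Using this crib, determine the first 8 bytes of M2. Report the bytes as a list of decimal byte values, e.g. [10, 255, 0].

First, E_a ⊕ E_b = (M1 ⊕ K) ⊕ (M2 ⊕ K) = M1 ⊕ M2, so the key drops out. Then M2 = (M1 ⊕ M2) ⊕ M1 over the first 8 bytes.
byte 0: (1c ⊕ bb) ⊕ 68 = a7 ⊕ 68 = cf
byte 1: (ef ⊕ 5d) ⊕ 65 = b2 ⊕ 65 = d7
byte 2: (92 ⊕ 1d) ⊕ 61 = 8f ⊕ 61 = ee
byte 3: (83 ⊕ 1a) ⊕ 64 = 99 ⊕ 64 = fd
byte 4: (0f ⊕ 41) ⊕ 65 = 4e ⊕ 65 = 2b
byte 5: (1c ⊕ f3) ⊕ 72 = ef ⊕ 72 = 9d
byte 6: (82 ⊕ b2) ⊕ 20 = 30 ⊕ 20 = 10
byte 7: (17 ⊕ cf) ⊕ 43 = d8 ⊕ 43 = 9b

[207, 215, 238, 253, 43, 157, 16, 155]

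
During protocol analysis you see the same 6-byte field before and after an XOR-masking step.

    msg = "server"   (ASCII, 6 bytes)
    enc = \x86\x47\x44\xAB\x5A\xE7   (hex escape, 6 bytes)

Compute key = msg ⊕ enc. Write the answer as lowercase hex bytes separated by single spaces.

Since enc = msg ⊕ key, XORing both sides with msg gives key = msg ⊕ enc.
byte 0: 01110011 xor 10000110 = 11110101
byte 1: 01100101 xor 01000111 = 00100010
byte 2: 01110010 xor 01000100 = 00110110
byte 3: 01110110 xor 10101011 = 11011101
byte 4: 01100101 xor 01011010 = 00111111
byte 5: 01110010 xor 11100111 = 10010101

f5 22 36 dd 3f 95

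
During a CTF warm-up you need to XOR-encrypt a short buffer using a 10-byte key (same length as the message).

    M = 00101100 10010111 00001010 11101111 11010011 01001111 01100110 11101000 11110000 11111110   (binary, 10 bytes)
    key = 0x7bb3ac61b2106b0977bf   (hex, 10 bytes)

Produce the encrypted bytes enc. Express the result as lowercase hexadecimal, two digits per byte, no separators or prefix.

5724a68e615f0de18741

 44 xor 123 =  87
151 xor 179 =  36
 10 xor 172 = 166
239 xor  97 = 142
211 xor 178 =  97
 79 xor  16 =  95
102 xor 107 =  13
232 xor   9 = 225
240 xor 119 = 135
254 xor 191 =  65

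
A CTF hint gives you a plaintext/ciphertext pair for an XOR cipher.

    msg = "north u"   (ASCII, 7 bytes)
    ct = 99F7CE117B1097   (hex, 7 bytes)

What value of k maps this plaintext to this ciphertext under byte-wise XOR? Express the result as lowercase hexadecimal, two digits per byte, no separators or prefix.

Since ct = msg ⊕ k, XORing both sides with msg gives k = msg ⊕ ct.
6e ^ 99 = f7
6f ^ f7 = 98
72 ^ ce = bc
74 ^ 11 = 65
68 ^ 7b = 13
20 ^ 10 = 30
75 ^ 97 = e2

f798bc651330e2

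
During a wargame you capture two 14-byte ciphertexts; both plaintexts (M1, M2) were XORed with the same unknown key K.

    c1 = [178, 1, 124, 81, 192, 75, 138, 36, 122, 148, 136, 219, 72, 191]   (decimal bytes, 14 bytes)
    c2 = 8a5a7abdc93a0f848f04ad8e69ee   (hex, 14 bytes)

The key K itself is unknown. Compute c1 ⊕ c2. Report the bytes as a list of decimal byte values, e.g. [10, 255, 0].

[56, 91, 6, 236, 9, 113, 133, 160, 245, 144, 37, 85, 33, 81]

c1 ⊕ c2 = (M1 ⊕ K) ⊕ (M2 ⊕ K) = M1 ⊕ M2 — the shared key cancels under XOR.
b2 ⊕ 8a = 38
01 ⊕ 5a = 5b
7c ⊕ 7a = 06
51 ⊕ bd = ec
c0 ⊕ c9 = 09
4b ⊕ 3a = 71
8a ⊕ 0f = 85
24 ⊕ 84 = a0
7a ⊕ 8f = f5
94 ⊕ 04 = 90
88 ⊕ ad = 25
db ⊕ 8e = 55
48 ⊕ 69 = 21
bf ⊕ ee = 51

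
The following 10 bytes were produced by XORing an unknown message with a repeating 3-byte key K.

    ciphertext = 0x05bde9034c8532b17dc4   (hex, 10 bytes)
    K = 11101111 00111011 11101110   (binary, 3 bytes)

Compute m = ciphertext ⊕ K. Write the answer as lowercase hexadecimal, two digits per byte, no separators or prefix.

ea8607ec776bdd8a932b

The 3-byte key repeats, so the effective keystream is ef 3b ee ef 3b ee ef 3b ee ef.
byte 0: 05 XOR ef = ea
byte 1: bd XOR 3b = 86
byte 2: e9 XOR ee = 07
byte 3: 03 XOR ef = ec
byte 4: 4c XOR 3b = 77
byte 5: 85 XOR ee = 6b
byte 6: 32 XOR ef = dd
byte 7: b1 XOR 3b = 8a
byte 8: 7d XOR ee = 93
byte 9: c4 XOR ef = 2b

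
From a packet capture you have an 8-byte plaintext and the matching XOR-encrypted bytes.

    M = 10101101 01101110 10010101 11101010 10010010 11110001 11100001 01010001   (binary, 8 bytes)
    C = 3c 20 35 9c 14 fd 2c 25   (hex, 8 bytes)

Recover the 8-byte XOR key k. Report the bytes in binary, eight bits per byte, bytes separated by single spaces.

Since C = M ⊕ k, XORing both sides with M gives k = M ⊕ C.
10101101 XOR 00111100 = 10010001
01101110 XOR 00100000 = 01001110
10010101 XOR 00110101 = 10100000
11101010 XOR 10011100 = 01110110
10010010 XOR 00010100 = 10000110
11110001 XOR 11111101 = 00001100
11100001 XOR 00101100 = 11001101
01010001 XOR 00100101 = 01110100

10010001 01001110 10100000 01110110 10000110 00001100 11001101 01110100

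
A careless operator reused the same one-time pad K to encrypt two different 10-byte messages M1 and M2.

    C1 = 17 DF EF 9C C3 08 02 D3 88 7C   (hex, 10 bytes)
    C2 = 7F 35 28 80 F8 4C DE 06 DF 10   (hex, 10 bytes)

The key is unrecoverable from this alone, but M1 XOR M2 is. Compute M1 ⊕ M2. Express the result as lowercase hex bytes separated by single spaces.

68 ea c7 1c 3b 44 dc d5 57 6c

C1 ⊕ C2 = (M1 ⊕ K) ⊕ (M2 ⊕ K) = M1 ⊕ M2 — the shared key cancels under XOR.
00010111 ⊕ 01111111 = 01101000
11011111 ⊕ 00110101 = 11101010
11101111 ⊕ 00101000 = 11000111
10011100 ⊕ 10000000 = 00011100
11000011 ⊕ 11111000 = 00111011
00001000 ⊕ 01001100 = 01000100
00000010 ⊕ 11011110 = 11011100
11010011 ⊕ 00000110 = 11010101
10001000 ⊕ 11011111 = 01010111
01111100 ⊕ 00010000 = 01101100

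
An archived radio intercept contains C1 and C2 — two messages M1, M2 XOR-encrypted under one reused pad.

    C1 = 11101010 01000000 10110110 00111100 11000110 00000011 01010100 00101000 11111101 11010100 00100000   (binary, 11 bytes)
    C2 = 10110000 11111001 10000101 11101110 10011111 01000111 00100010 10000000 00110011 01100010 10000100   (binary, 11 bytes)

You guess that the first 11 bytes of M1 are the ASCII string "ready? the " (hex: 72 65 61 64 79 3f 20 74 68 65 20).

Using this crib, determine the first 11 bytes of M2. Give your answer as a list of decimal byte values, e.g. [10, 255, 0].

[40, 220, 82, 182, 32, 123, 86, 220, 166, 211, 132]

First, C1 ⊕ C2 = (M1 ⊕ K) ⊕ (M2 ⊕ K) = M1 ⊕ M2, so the key drops out. Then M2 = (M1 ⊕ M2) ⊕ M1 over the first 11 bytes.
byte 0: (ea xor b0) xor 72 = 5a xor 72 = 28
byte 1: (40 xor f9) xor 65 = b9 xor 65 = dc
byte 2: (b6 xor 85) xor 61 = 33 xor 61 = 52
byte 3: (3c xor ee) xor 64 = d2 xor 64 = b6
byte 4: (c6 xor 9f) xor 79 = 59 xor 79 = 20
byte 5: (03 xor 47) xor 3f = 44 xor 3f = 7b
byte 6: (54 xor 22) xor 20 = 76 xor 20 = 56
byte 7: (28 xor 80) xor 74 = a8 xor 74 = dc
byte 8: (fd xor 33) xor 68 = ce xor 68 = a6
byte 9: (d4 xor 62) xor 65 = b6 xor 65 = d3
byte 10: (20 xor 84) xor 20 = a4 xor 20 = 84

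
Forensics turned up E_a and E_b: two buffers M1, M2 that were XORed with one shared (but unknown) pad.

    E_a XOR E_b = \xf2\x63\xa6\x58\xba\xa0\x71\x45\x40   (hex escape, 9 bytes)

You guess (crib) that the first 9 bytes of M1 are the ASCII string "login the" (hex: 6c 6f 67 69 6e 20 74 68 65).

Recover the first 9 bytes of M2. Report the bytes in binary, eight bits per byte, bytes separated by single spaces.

10011110 00001100 11000001 00110001 11010100 10000000 00000101 00101101 00100101

Since E_a ⊕ E_b = M1 ⊕ M2, XORing with the guessed M1 bytes yields the corresponding M2 bytes: M2 = (E_a ⊕ E_b) ⊕ M1.
byte 0: f2 ⊕ 6c = 9e
byte 1: 63 ⊕ 6f = 0c
byte 2: a6 ⊕ 67 = c1
byte 3: 58 ⊕ 69 = 31
byte 4: ba ⊕ 6e = d4
byte 5: a0 ⊕ 20 = 80
byte 6: 71 ⊕ 74 = 05
byte 7: 45 ⊕ 68 = 2d
byte 8: 40 ⊕ 65 = 25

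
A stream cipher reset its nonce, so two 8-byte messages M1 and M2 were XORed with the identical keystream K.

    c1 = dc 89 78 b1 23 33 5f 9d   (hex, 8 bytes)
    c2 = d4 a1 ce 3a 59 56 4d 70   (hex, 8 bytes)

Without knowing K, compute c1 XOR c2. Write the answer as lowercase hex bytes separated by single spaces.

c1 ⊕ c2 = (M1 ⊕ K) ⊕ (M2 ⊕ K) = M1 ⊕ M2 — the shared key cancels under XOR.
11011100 ⊕ 11010100 = 00001000
10001001 ⊕ 10100001 = 00101000
01111000 ⊕ 11001110 = 10110110
10110001 ⊕ 00111010 = 10001011
00100011 ⊕ 01011001 = 01111010
00110011 ⊕ 01010110 = 01100101
01011111 ⊕ 01001101 = 00010010
10011101 ⊕ 01110000 = 11101101

08 28 b6 8b 7a 65 12 ed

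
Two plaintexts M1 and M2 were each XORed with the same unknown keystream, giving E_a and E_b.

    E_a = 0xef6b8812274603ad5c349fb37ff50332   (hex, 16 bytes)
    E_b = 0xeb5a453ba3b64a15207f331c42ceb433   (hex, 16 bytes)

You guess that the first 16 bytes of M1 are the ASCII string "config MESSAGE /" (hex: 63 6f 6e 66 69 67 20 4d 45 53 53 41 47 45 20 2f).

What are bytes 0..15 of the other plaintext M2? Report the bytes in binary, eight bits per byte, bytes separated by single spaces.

First, E_a ⊕ E_b = (M1 ⊕ K) ⊕ (M2 ⊕ K) = M1 ⊕ M2, so the key drops out. Then M2 = (M1 ⊕ M2) ⊕ M1 over the first 16 bytes.
byte 0: (ef xor eb) xor 63 = 04 xor 63 = 67
byte 1: (6b xor 5a) xor 6f = 31 xor 6f = 5e
byte 2: (88 xor 45) xor 6e = cd xor 6e = a3
byte 3: (12 xor 3b) xor 66 = 29 xor 66 = 4f
byte 4: (27 xor a3) xor 69 = 84 xor 69 = ed
byte 5: (46 xor b6) xor 67 = f0 xor 67 = 97
byte 6: (03 xor 4a) xor 20 = 49 xor 20 = 69
byte 7: (ad xor 15) xor 4d = b8 xor 4d = f5
byte 8: (5c xor 20) xor 45 = 7c xor 45 = 39
byte 9: (34 xor 7f) xor 53 = 4b xor 53 = 18
byte 10: (9f xor 33) xor 53 = ac xor 53 = ff
byte 11: (b3 xor 1c) xor 41 = af xor 41 = ee
byte 12: (7f xor 42) xor 47 = 3d xor 47 = 7a
byte 13: (f5 xor ce) xor 45 = 3b xor 45 = 7e
byte 14: (03 xor b4) xor 20 = b7 xor 20 = 97
byte 15: (32 xor 33) xor 2f = 01 xor 2f = 2e

01100111 01011110 10100011 01001111 11101101 10010111 01101001 11110101 00111001 00011000 11111111 11101110 01111010 01111110 10010111 00101110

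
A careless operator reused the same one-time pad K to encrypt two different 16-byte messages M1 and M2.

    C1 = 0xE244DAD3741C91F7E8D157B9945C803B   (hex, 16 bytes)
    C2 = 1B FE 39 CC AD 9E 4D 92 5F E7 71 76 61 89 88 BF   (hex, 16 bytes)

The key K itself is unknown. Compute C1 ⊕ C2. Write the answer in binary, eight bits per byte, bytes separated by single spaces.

C1 ⊕ C2 = (M1 ⊕ K) ⊕ (M2 ⊕ K) = M1 ⊕ M2 — the shared key cancels under XOR.
e2 xor 1b = f9
44 xor fe = ba
da xor 39 = e3
d3 xor cc = 1f
74 xor ad = d9
1c xor 9e = 82
91 xor 4d = dc
f7 xor 92 = 65
e8 xor 5f = b7
d1 xor e7 = 36
57 xor 71 = 26
b9 xor 76 = cf
94 xor 61 = f5
5c xor 89 = d5
80 xor 88 = 08
3b xor bf = 84

11111001 10111010 11100011 00011111 11011001 10000010 11011100 01100101 10110111 00110110 00100110 11001111 11110101 11010101 00001000 10000100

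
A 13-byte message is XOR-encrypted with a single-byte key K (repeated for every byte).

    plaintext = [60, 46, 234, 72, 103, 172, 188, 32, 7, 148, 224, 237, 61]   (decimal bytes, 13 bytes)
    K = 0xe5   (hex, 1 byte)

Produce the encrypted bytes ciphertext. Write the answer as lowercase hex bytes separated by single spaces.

d9 cb 0f ad 82 49 59 c5 e2 71 05 08 d8

The 1-byte key repeats, so the effective keystream is e5 e5 e5 e5 e5 e5 e5 e5 e5 e5 e5 e5 e5.
byte 0: 3c xor e5 = d9
byte 1: 2e xor e5 = cb
byte 2: ea xor e5 = 0f
byte 3: 48 xor e5 = ad
byte 4: 67 xor e5 = 82
byte 5: ac xor e5 = 49
byte 6: bc xor e5 = 59
byte 7: 20 xor e5 = c5
byte 8: 07 xor e5 = e2
byte 9: 94 xor e5 = 71
byte 10: e0 xor e5 = 05
byte 11: ed xor e5 = 08
byte 12: 3d xor e5 = d8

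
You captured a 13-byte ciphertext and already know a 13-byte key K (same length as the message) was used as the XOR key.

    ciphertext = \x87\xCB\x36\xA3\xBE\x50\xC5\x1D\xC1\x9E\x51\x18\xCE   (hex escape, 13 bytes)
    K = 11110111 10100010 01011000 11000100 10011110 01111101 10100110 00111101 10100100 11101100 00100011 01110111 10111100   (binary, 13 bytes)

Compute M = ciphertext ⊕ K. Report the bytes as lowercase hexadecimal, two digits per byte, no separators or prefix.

70696e67202d63206572726f72

87 ⊕ f7 = 70
cb ⊕ a2 = 69
36 ⊕ 58 = 6e
a3 ⊕ c4 = 67
be ⊕ 9e = 20
50 ⊕ 7d = 2d
c5 ⊕ a6 = 63
1d ⊕ 3d = 20
c1 ⊕ a4 = 65
9e ⊕ ec = 72
51 ⊕ 23 = 72
18 ⊕ 77 = 6f
ce ⊕ bc = 72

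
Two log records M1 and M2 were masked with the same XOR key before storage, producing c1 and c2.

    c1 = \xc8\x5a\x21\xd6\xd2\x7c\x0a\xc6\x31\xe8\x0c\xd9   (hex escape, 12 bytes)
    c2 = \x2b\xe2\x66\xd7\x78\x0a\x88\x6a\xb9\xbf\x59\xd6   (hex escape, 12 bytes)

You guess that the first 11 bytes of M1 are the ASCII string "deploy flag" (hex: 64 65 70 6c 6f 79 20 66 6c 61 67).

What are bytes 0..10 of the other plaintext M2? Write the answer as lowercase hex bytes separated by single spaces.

87 dd 37 6d c5 0f a2 ca e4 36 32

First, c1 ⊕ c2 = (M1 ⊕ K) ⊕ (M2 ⊕ K) = M1 ⊕ M2, so the key drops out. Then M2 = (M1 ⊕ M2) ⊕ M1 over the first 11 bytes.
byte 0: (c8 XOR 2b) XOR 64 = e3 XOR 64 = 87
byte 1: (5a XOR e2) XOR 65 = b8 XOR 65 = dd
byte 2: (21 XOR 66) XOR 70 = 47 XOR 70 = 37
byte 3: (d6 XOR d7) XOR 6c = 01 XOR 6c = 6d
byte 4: (d2 XOR 78) XOR 6f = aa XOR 6f = c5
byte 5: (7c XOR 0a) XOR 79 = 76 XOR 79 = 0f
byte 6: (0a XOR 88) XOR 20 = 82 XOR 20 = a2
byte 7: (c6 XOR 6a) XOR 66 = ac XOR 66 = ca
byte 8: (31 XOR b9) XOR 6c = 88 XOR 6c = e4
byte 9: (e8 XOR bf) XOR 61 = 57 XOR 61 = 36
byte 10: (0c XOR 59) XOR 67 = 55 XOR 67 = 32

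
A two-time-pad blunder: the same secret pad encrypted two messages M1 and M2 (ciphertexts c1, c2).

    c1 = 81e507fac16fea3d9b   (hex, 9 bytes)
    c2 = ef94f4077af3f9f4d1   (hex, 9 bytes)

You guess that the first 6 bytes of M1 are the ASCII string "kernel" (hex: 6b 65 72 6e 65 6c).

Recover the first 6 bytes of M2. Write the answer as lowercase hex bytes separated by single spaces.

05 14 81 93 de f0

First, c1 ⊕ c2 = (M1 ⊕ K) ⊕ (M2 ⊕ K) = M1 ⊕ M2, so the key drops out. Then M2 = (M1 ⊕ M2) ⊕ M1 over the first 6 bytes.
byte 0: (81 xor ef) xor 6b = 6e xor 6b = 05
byte 1: (e5 xor 94) xor 65 = 71 xor 65 = 14
byte 2: (07 xor f4) xor 72 = f3 xor 72 = 81
byte 3: (fa xor 07) xor 6e = fd xor 6e = 93
byte 4: (c1 xor 7a) xor 65 = bb xor 65 = de
byte 5: (6f xor f3) xor 6c = 9c xor 6c = f0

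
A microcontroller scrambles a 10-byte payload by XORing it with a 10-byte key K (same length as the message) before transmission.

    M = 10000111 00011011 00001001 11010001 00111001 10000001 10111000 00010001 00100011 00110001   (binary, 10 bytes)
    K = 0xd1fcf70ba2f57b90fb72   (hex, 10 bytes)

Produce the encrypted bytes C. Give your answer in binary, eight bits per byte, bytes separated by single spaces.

135 XOR 209 =  86
 27 XOR 252 = 231
  9 XOR 247 = 254
209 XOR  11 = 218
 57 XOR 162 = 155
129 XOR 245 = 116
184 XOR 123 = 195
 17 XOR 144 = 129
 35 XOR 251 = 216
 49 XOR 114 =  67

01010110 11100111 11111110 11011010 10011011 01110100 11000011 10000001 11011000 01000011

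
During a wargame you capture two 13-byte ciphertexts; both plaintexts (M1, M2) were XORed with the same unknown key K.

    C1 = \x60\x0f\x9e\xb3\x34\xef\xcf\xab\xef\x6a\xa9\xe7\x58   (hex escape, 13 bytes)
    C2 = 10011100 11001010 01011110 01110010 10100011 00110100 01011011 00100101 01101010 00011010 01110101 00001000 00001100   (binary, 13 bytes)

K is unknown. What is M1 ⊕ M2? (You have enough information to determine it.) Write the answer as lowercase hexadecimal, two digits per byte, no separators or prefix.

fcc5c0c197db948e8570dcef54

C1 ⊕ C2 = (M1 ⊕ K) ⊕ (M2 ⊕ K) = M1 ⊕ M2 — the shared key cancels under XOR.
01100000 ^ 10011100 = 11111100
00001111 ^ 11001010 = 11000101
10011110 ^ 01011110 = 11000000
10110011 ^ 01110010 = 11000001
00110100 ^ 10100011 = 10010111
11101111 ^ 00110100 = 11011011
11001111 ^ 01011011 = 10010100
10101011 ^ 00100101 = 10001110
11101111 ^ 01101010 = 10000101
01101010 ^ 00011010 = 01110000
10101001 ^ 01110101 = 11011100
11100111 ^ 00001000 = 11101111
01011000 ^ 00001100 = 01010100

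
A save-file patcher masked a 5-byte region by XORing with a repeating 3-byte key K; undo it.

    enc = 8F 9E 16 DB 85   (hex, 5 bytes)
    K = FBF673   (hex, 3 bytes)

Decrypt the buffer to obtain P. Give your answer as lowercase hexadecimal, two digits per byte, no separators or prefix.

The 3-byte key repeats, so the effective keystream is fb f6 73 fb f6.
byte 0: 8f XOR fb = 74
byte 1: 9e XOR f6 = 68
byte 2: 16 XOR 73 = 65
byte 3: db XOR fb = 20
byte 4: 85 XOR f6 = 73

7468652073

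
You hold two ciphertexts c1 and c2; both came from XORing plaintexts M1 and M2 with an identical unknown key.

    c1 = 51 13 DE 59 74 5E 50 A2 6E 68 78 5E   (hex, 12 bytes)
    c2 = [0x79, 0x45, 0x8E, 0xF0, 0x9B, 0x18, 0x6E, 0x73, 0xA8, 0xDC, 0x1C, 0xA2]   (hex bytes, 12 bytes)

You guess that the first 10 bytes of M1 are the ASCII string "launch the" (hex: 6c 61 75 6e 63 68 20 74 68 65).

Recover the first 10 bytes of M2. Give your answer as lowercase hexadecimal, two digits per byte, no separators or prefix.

First, c1 ⊕ c2 = (M1 ⊕ K) ⊕ (M2 ⊕ K) = M1 ⊕ M2, so the key drops out. Then M2 = (M1 ⊕ M2) ⊕ M1 over the first 10 bytes.
byte 0: (51 ⊕ 79) ⊕ 6c = 28 ⊕ 6c = 44
byte 1: (13 ⊕ 45) ⊕ 61 = 56 ⊕ 61 = 37
byte 2: (de ⊕ 8e) ⊕ 75 = 50 ⊕ 75 = 25
byte 3: (59 ⊕ f0) ⊕ 6e = a9 ⊕ 6e = c7
byte 4: (74 ⊕ 9b) ⊕ 63 = ef ⊕ 63 = 8c
byte 5: (5e ⊕ 18) ⊕ 68 = 46 ⊕ 68 = 2e
byte 6: (50 ⊕ 6e) ⊕ 20 = 3e ⊕ 20 = 1e
byte 7: (a2 ⊕ 73) ⊕ 74 = d1 ⊕ 74 = a5
byte 8: (6e ⊕ a8) ⊕ 68 = c6 ⊕ 68 = ae
byte 9: (68 ⊕ dc) ⊕ 65 = b4 ⊕ 65 = d1

443725c78c2e1ea5aed1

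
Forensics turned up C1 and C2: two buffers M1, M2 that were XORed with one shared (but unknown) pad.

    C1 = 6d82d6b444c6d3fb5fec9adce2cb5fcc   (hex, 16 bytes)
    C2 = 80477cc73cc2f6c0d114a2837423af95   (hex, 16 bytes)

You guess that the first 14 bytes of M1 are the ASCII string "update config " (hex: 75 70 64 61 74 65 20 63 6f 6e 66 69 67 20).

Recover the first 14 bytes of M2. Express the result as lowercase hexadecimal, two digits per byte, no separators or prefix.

98b5ce120c610558e1965e36f1c8

First, C1 ⊕ C2 = (M1 ⊕ K) ⊕ (M2 ⊕ K) = M1 ⊕ M2, so the key drops out. Then M2 = (M1 ⊕ M2) ⊕ M1 over the first 14 bytes.
byte 0: (6d ^ 80) ^ 75 = ed ^ 75 = 98
byte 1: (82 ^ 47) ^ 70 = c5 ^ 70 = b5
byte 2: (d6 ^ 7c) ^ 64 = aa ^ 64 = ce
byte 3: (b4 ^ c7) ^ 61 = 73 ^ 61 = 12
byte 4: (44 ^ 3c) ^ 74 = 78 ^ 74 = 0c
byte 5: (c6 ^ c2) ^ 65 = 04 ^ 65 = 61
byte 6: (d3 ^ f6) ^ 20 = 25 ^ 20 = 05
byte 7: (fb ^ c0) ^ 63 = 3b ^ 63 = 58
byte 8: (5f ^ d1) ^ 6f = 8e ^ 6f = e1
byte 9: (ec ^ 14) ^ 6e = f8 ^ 6e = 96
byte 10: (9a ^ a2) ^ 66 = 38 ^ 66 = 5e
byte 11: (dc ^ 83) ^ 69 = 5f ^ 69 = 36
byte 12: (e2 ^ 74) ^ 67 = 96 ^ 67 = f1
byte 13: (cb ^ 23) ^ 20 = e8 ^ 20 = c8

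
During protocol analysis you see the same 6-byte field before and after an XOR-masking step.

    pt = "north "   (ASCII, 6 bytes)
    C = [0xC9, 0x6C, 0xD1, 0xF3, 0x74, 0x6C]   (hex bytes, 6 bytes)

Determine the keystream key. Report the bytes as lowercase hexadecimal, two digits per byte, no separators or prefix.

Since C = pt ⊕ key, XORing both sides with pt gives key = pt ⊕ C.
01101110 ^ 11001001 = 10100111
01101111 ^ 01101100 = 00000011
01110010 ^ 11010001 = 10100011
01110100 ^ 11110011 = 10000111
01101000 ^ 01110100 = 00011100
00100000 ^ 01101100 = 01001100

a703a3871c4c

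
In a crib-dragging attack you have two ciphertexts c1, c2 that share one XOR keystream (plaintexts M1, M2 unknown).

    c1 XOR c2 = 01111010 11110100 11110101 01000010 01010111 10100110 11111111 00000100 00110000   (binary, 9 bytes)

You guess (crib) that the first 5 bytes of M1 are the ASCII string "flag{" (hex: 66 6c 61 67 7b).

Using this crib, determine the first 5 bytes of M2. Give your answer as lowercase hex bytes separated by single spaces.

1c 98 94 25 2c

Since c1 ⊕ c2 = M1 ⊕ M2, XORing with the guessed M1 bytes yields the corresponding M2 bytes: M2 = (c1 ⊕ c2) ⊕ M1.
7a ^ 66 = 1c
f4 ^ 6c = 98
f5 ^ 61 = 94
42 ^ 67 = 25
57 ^ 7b = 2c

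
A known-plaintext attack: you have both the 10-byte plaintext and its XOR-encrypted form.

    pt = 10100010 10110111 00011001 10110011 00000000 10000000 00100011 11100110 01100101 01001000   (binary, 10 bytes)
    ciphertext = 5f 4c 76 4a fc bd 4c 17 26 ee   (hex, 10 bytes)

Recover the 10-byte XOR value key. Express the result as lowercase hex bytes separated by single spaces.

Since ciphertext = pt ⊕ key, XORing both sides with pt gives key = pt ⊕ ciphertext.
byte 0: a2 XOR 5f = fd
byte 1: b7 XOR 4c = fb
byte 2: 19 XOR 76 = 6f
byte 3: b3 XOR 4a = f9
byte 4: 00 XOR fc = fc
byte 5: 80 XOR bd = 3d
byte 6: 23 XOR 4c = 6f
byte 7: e6 XOR 17 = f1
byte 8: 65 XOR 26 = 43
byte 9: 48 XOR ee = a6

fd fb 6f f9 fc 3d 6f f1 43 a6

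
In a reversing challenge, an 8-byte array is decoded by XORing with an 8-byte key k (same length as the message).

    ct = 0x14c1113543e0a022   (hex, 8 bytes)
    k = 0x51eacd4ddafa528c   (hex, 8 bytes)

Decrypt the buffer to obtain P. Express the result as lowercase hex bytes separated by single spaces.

45 2b dc 78 99 1a f2 ae

byte 0:  20 xor  81 =  69
byte 1: 193 xor 234 =  43
byte 2:  17 xor 205 = 220
byte 3:  53 xor  77 = 120
byte 4:  67 xor 218 = 153
byte 5: 224 xor 250 =  26
byte 6: 160 xor  82 = 242
byte 7:  34 xor 140 = 174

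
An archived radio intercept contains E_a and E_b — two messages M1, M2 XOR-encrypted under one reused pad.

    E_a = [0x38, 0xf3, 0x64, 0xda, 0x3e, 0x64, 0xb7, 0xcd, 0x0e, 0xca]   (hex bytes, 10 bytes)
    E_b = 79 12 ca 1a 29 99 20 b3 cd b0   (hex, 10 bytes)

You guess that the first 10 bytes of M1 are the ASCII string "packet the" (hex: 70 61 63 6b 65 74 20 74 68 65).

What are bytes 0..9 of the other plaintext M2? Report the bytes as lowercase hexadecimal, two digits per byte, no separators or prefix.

3180cdab7289b70aab1f

First, E_a ⊕ E_b = (M1 ⊕ K) ⊕ (M2 ⊕ K) = M1 ⊕ M2, so the key drops out. Then M2 = (M1 ⊕ M2) ⊕ M1 over the first 10 bytes.
byte 0: (38 ^ 79) ^ 70 = 41 ^ 70 = 31
byte 1: (f3 ^ 12) ^ 61 = e1 ^ 61 = 80
byte 2: (64 ^ ca) ^ 63 = ae ^ 63 = cd
byte 3: (da ^ 1a) ^ 6b = c0 ^ 6b = ab
byte 4: (3e ^ 29) ^ 65 = 17 ^ 65 = 72
byte 5: (64 ^ 99) ^ 74 = fd ^ 74 = 89
byte 6: (b7 ^ 20) ^ 20 = 97 ^ 20 = b7
byte 7: (cd ^ b3) ^ 74 = 7e ^ 74 = 0a
byte 8: (0e ^ cd) ^ 68 = c3 ^ 68 = ab
byte 9: (ca ^ b0) ^ 65 = 7a ^ 65 = 1f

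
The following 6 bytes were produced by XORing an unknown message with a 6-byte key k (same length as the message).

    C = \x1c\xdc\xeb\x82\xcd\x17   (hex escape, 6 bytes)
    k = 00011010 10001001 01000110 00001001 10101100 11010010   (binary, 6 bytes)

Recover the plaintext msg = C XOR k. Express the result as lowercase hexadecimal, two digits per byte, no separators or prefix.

byte 0: 1c ⊕ 1a = 06
byte 1: dc ⊕ 89 = 55
byte 2: eb ⊕ 46 = ad
byte 3: 82 ⊕ 09 = 8b
byte 4: cd ⊕ ac = 61
byte 5: 17 ⊕ d2 = c5

0655ad8b61c5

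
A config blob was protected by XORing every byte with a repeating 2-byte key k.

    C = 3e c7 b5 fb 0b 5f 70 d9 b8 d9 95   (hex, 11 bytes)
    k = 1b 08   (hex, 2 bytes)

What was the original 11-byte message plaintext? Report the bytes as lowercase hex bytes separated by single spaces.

25 cf ae f3 10 57 6b d1 a3 d1 8e

The 2-byte key repeats, so the effective keystream is 1b 08 1b 08 1b 08 1b 08 1b 08 1b.
byte 0: 00111110 ⊕ 00011011 = 00100101
byte 1: 11000111 ⊕ 00001000 = 11001111
byte 2: 10110101 ⊕ 00011011 = 10101110
byte 3: 11111011 ⊕ 00001000 = 11110011
byte 4: 00001011 ⊕ 00011011 = 00010000
byte 5: 01011111 ⊕ 00001000 = 01010111
byte 6: 01110000 ⊕ 00011011 = 01101011
byte 7: 11011001 ⊕ 00001000 = 11010001
byte 8: 10111000 ⊕ 00011011 = 10100011
byte 9: 11011001 ⊕ 00001000 = 11010001
byte 10: 10010101 ⊕ 00011011 = 10001110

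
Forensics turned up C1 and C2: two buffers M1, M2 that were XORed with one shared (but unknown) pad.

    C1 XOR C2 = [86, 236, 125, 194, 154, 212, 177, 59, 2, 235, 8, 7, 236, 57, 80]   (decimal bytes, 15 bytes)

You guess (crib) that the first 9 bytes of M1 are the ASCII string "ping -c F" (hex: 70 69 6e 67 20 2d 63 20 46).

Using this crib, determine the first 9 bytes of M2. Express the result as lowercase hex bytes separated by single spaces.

26 85 13 a5 ba f9 d2 1b 44

Since C1 ⊕ C2 = M1 ⊕ M2, XORing with the guessed M1 bytes yields the corresponding M2 bytes: M2 = (C1 ⊕ C2) ⊕ M1.
56 XOR 70 = 26
ec XOR 69 = 85
7d XOR 6e = 13
c2 XOR 67 = a5
9a XOR 20 = ba
d4 XOR 2d = f9
b1 XOR 63 = d2
3b XOR 20 = 1b
02 XOR 46 = 44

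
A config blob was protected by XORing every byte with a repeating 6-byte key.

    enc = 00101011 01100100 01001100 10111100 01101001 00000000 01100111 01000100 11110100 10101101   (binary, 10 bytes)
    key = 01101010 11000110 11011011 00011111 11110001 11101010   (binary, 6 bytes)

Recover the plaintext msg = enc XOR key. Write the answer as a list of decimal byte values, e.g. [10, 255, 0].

[65, 162, 151, 163, 152, 234, 13, 130, 47, 178]

The 6-byte key repeats, so the effective keystream is 6a c6 db 1f f1 ea 6a c6 db 1f.
byte 0: 2b XOR 6a = 41
byte 1: 64 XOR c6 = a2
byte 2: 4c XOR db = 97
byte 3: bc XOR 1f = a3
byte 4: 69 XOR f1 = 98
byte 5: 00 XOR ea = ea
byte 6: 67 XOR 6a = 0d
byte 7: 44 XOR c6 = 82
byte 8: f4 XOR db = 2f
byte 9: ad XOR 1f = b2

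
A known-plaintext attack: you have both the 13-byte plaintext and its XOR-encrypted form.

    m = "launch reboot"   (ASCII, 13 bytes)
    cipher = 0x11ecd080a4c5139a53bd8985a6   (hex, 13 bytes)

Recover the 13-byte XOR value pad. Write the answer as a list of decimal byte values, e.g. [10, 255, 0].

Since cipher = m ⊕ pad, XORing both sides with m gives pad = m ⊕ cipher.
6c ^ 11 = 7d
61 ^ ec = 8d
75 ^ d0 = a5
6e ^ 80 = ee
63 ^ a4 = c7
68 ^ c5 = ad
20 ^ 13 = 33
72 ^ 9a = e8
65 ^ 53 = 36
62 ^ bd = df
6f ^ 89 = e6
6f ^ 85 = ea
74 ^ a6 = d2

[125, 141, 165, 238, 199, 173, 51, 232, 54, 223, 230, 234, 210]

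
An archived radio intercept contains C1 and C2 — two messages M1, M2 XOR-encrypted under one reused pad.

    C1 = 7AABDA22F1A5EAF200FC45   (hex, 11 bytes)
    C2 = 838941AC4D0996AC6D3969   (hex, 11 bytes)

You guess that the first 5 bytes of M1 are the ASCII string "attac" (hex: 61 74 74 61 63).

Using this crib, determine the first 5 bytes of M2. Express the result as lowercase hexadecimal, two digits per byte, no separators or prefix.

9856efefdf

First, C1 ⊕ C2 = (M1 ⊕ K) ⊕ (M2 ⊕ K) = M1 ⊕ M2, so the key drops out. Then M2 = (M1 ⊕ M2) ⊕ M1 over the first 5 bytes.
byte 0: (7a ^ 83) ^ 61 = f9 ^ 61 = 98
byte 1: (ab ^ 89) ^ 74 = 22 ^ 74 = 56
byte 2: (da ^ 41) ^ 74 = 9b ^ 74 = ef
byte 3: (22 ^ ac) ^ 61 = 8e ^ 61 = ef
byte 4: (f1 ^ 4d) ^ 63 = bc ^ 63 = df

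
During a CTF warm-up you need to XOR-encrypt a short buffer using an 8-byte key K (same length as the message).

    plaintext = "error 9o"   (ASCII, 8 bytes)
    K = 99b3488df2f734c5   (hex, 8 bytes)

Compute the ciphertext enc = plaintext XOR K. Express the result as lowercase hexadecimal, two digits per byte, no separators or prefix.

byte 0: 101 XOR 153 = 252
byte 1: 114 XOR 179 = 193
byte 2: 114 XOR  72 =  58
byte 3: 111 XOR 141 = 226
byte 4: 114 XOR 242 = 128
byte 5:  32 XOR 247 = 215
byte 6:  57 XOR  52 =  13
byte 7: 111 XOR 197 = 170

fcc13ae280d70daa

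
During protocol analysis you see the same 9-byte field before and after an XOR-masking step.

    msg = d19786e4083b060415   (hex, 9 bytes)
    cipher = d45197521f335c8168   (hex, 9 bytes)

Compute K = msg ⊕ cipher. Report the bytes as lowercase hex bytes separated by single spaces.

05 c6 11 b6 17 08 5a 85 7d

Since cipher = msg ⊕ K, XORing both sides with msg gives K = msg ⊕ cipher.
d1 xor d4 = 05
97 xor 51 = c6
86 xor 97 = 11
e4 xor 52 = b6
08 xor 1f = 17
3b xor 33 = 08
06 xor 5c = 5a
04 xor 81 = 85
15 xor 68 = 7d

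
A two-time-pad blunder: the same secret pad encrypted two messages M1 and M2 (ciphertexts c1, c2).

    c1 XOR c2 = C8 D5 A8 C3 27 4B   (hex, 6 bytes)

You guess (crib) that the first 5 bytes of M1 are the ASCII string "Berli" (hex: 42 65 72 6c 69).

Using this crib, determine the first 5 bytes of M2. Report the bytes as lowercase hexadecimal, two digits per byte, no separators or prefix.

Since c1 ⊕ c2 = M1 ⊕ M2, XORing with the guessed M1 bytes yields the corresponding M2 bytes: M2 = (c1 ⊕ c2) ⊕ M1.
byte 0: c8 XOR 42 = 8a
byte 1: d5 XOR 65 = b0
byte 2: a8 XOR 72 = da
byte 3: c3 XOR 6c = af
byte 4: 27 XOR 69 = 4e

8ab0daaf4e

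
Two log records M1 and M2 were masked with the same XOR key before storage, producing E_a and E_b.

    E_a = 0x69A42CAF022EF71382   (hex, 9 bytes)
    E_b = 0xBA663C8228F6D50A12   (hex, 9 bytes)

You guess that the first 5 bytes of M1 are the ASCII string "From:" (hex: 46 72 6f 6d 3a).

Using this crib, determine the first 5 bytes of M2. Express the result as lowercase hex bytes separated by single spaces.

First, E_a ⊕ E_b = (M1 ⊕ K) ⊕ (M2 ⊕ K) = M1 ⊕ M2, so the key drops out. Then M2 = (M1 ⊕ M2) ⊕ M1 over the first 5 bytes.
byte 0: (69 XOR ba) XOR 46 = d3 XOR 46 = 95
byte 1: (a4 XOR 66) XOR 72 = c2 XOR 72 = b0
byte 2: (2c XOR 3c) XOR 6f = 10 XOR 6f = 7f
byte 3: (af XOR 82) XOR 6d = 2d XOR 6d = 40
byte 4: (02 XOR 28) XOR 3a = 2a XOR 3a = 10

95 b0 7f 40 10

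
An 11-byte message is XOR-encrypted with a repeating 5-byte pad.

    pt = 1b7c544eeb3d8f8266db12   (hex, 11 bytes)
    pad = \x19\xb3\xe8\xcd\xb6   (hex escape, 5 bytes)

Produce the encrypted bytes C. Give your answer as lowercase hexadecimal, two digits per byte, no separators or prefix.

02cfbc835d243c6aab6d0b

The 5-byte key repeats, so the effective keystream is 19 b3 e8 cd b6 19 b3 e8 cd b6 19.
byte 0: 00011011 XOR 00011001 = 00000010
byte 1: 01111100 XOR 10110011 = 11001111
byte 2: 01010100 XOR 11101000 = 10111100
byte 3: 01001110 XOR 11001101 = 10000011
byte 4: 11101011 XOR 10110110 = 01011101
byte 5: 00111101 XOR 00011001 = 00100100
byte 6: 10001111 XOR 10110011 = 00111100
byte 7: 10000010 XOR 11101000 = 01101010
byte 8: 01100110 XOR 11001101 = 10101011
byte 9: 11011011 XOR 10110110 = 01101101
byte 10: 00010010 XOR 00011001 = 00001011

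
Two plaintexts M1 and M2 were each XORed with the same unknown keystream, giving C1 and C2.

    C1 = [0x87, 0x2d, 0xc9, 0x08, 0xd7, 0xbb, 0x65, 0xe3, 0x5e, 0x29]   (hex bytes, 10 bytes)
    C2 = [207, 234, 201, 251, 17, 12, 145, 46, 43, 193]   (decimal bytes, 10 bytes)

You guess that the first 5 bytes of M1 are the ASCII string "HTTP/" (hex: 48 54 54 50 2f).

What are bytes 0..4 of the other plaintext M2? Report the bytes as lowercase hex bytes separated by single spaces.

00 93 54 a3 e9

First, C1 ⊕ C2 = (M1 ⊕ K) ⊕ (M2 ⊕ K) = M1 ⊕ M2, so the key drops out. Then M2 = (M1 ⊕ M2) ⊕ M1 over the first 5 bytes.
byte 0: (87 xor cf) xor 48 = 48 xor 48 = 00
byte 1: (2d xor ea) xor 54 = c7 xor 54 = 93
byte 2: (c9 xor c9) xor 54 = 00 xor 54 = 54
byte 3: (08 xor fb) xor 50 = f3 xor 50 = a3
byte 4: (d7 xor 11) xor 2f = c6 xor 2f = e9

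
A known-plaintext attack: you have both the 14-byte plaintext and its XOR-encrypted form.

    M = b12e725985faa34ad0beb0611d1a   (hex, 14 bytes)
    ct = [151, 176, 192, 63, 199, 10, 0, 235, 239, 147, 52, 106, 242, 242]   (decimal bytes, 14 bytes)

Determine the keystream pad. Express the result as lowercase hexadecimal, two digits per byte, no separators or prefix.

269eb26642f0a3a13f2d840befe8

Since ct = M ⊕ pad, XORing both sides with M gives pad = M ⊕ ct.
b1 xor 97 = 26
2e xor b0 = 9e
72 xor c0 = b2
59 xor 3f = 66
85 xor c7 = 42
fa xor 0a = f0
a3 xor 00 = a3
4a xor eb = a1
d0 xor ef = 3f
be xor 93 = 2d
b0 xor 34 = 84
61 xor 6a = 0b
1d xor f2 = ef
1a xor f2 = e8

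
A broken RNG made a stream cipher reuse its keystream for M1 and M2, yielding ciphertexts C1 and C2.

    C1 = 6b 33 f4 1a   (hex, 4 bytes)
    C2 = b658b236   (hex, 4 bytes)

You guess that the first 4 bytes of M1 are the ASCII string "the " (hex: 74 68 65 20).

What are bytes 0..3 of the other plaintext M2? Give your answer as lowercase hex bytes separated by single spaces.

First, C1 ⊕ C2 = (M1 ⊕ K) ⊕ (M2 ⊕ K) = M1 ⊕ M2, so the key drops out. Then M2 = (M1 ⊕ M2) ⊕ M1 over the first 4 bytes.
byte 0: (6b ^ b6) ^ 74 = dd ^ 74 = a9
byte 1: (33 ^ 58) ^ 68 = 6b ^ 68 = 03
byte 2: (f4 ^ b2) ^ 65 = 46 ^ 65 = 23
byte 3: (1a ^ 36) ^ 20 = 2c ^ 20 = 0c

a9 03 23 0c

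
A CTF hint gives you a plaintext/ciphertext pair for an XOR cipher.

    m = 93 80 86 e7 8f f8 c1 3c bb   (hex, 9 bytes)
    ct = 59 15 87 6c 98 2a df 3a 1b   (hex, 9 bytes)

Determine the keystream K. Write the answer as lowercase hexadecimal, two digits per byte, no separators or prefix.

ca95018b17d21e06a0

Since ct = m ⊕ K, XORing both sides with m gives K = m ⊕ ct.
147 xor  89 = 202
128 xor  21 = 149
134 xor 135 =   1
231 xor 108 = 139
143 xor 152 =  23
248 xor  42 = 210
193 xor 223 =  30
 60 xor  58 =   6
187 xor  27 = 160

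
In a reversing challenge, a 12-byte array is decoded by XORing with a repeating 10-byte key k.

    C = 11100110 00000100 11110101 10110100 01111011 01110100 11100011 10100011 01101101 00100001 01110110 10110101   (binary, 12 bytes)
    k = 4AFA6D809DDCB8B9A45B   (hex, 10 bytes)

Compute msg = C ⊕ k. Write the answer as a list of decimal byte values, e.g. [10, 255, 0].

The 10-byte key repeats, so the effective keystream is 4a fa 6d 80 9d dc b8 b9 a4 5b 4a fa.
byte 0: 11100110 xor 01001010 = 10101100
byte 1: 00000100 xor 11111010 = 11111110
byte 2: 11110101 xor 01101101 = 10011000
byte 3: 10110100 xor 10000000 = 00110100
byte 4: 01111011 xor 10011101 = 11100110
byte 5: 01110100 xor 11011100 = 10101000
byte 6: 11100011 xor 10111000 = 01011011
byte 7: 10100011 xor 10111001 = 00011010
byte 8: 01101101 xor 10100100 = 11001001
byte 9: 00100001 xor 01011011 = 01111010
byte 10: 01110110 xor 01001010 = 00111100
byte 11: 10110101 xor 11111010 = 01001111

[172, 254, 152, 52, 230, 168, 91, 26, 201, 122, 60, 79]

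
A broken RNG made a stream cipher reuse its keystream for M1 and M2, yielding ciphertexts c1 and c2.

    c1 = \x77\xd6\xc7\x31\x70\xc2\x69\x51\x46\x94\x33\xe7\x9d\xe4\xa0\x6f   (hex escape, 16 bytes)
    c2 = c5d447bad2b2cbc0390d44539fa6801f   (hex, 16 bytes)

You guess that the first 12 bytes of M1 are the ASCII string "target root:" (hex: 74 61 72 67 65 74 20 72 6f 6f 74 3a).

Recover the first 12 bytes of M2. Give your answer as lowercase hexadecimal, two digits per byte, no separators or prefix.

First, c1 ⊕ c2 = (M1 ⊕ K) ⊕ (M2 ⊕ K) = M1 ⊕ M2, so the key drops out. Then M2 = (M1 ⊕ M2) ⊕ M1 over the first 12 bytes.
byte 0: (77 XOR c5) XOR 74 = b2 XOR 74 = c6
byte 1: (d6 XOR d4) XOR 61 = 02 XOR 61 = 63
byte 2: (c7 XOR 47) XOR 72 = 80 XOR 72 = f2
byte 3: (31 XOR ba) XOR 67 = 8b XOR 67 = ec
byte 4: (70 XOR d2) XOR 65 = a2 XOR 65 = c7
byte 5: (c2 XOR b2) XOR 74 = 70 XOR 74 = 04
byte 6: (69 XOR cb) XOR 20 = a2 XOR 20 = 82
byte 7: (51 XOR c0) XOR 72 = 91 XOR 72 = e3
byte 8: (46 XOR 39) XOR 6f = 7f XOR 6f = 10
byte 9: (94 XOR 0d) XOR 6f = 99 XOR 6f = f6
byte 10: (33 XOR 44) XOR 74 = 77 XOR 74 = 03
byte 11: (e7 XOR 53) XOR 3a = b4 XOR 3a = 8e

c663f2ecc70482e310f6038e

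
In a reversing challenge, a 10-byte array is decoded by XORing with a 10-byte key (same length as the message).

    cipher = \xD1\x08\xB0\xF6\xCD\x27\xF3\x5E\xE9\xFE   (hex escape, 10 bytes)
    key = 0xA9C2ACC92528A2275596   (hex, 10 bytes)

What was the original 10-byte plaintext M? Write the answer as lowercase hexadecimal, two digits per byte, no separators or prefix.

78ca1c3fe80f5179bc68

11010001 XOR 10101001 = 01111000
00001000 XOR 11000010 = 11001010
10110000 XOR 10101100 = 00011100
11110110 XOR 11001001 = 00111111
11001101 XOR 00100101 = 11101000
00100111 XOR 00101000 = 00001111
11110011 XOR 10100010 = 01010001
01011110 XOR 00100111 = 01111001
11101001 XOR 01010101 = 10111100
11111110 XOR 10010110 = 01101000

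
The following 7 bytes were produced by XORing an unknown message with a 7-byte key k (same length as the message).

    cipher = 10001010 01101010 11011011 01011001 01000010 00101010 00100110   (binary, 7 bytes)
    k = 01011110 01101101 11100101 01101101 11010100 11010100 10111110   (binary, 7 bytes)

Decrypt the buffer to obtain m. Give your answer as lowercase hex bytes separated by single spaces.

d4 07 3e 34 96 fe 98

XOR is its own inverse, so applying the key byte-wise gives the result directly.
10001010 XOR 01011110 = 11010100
01101010 XOR 01101101 = 00000111
11011011 XOR 11100101 = 00111110
01011001 XOR 01101101 = 00110100
01000010 XOR 11010100 = 10010110
00101010 XOR 11010100 = 11111110
00100110 XOR 10111110 = 10011000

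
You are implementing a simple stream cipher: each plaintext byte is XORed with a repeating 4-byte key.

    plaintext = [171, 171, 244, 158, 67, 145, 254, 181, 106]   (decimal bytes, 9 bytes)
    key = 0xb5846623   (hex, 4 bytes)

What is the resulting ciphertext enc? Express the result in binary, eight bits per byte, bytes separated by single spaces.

00011110 00101111 10010010 10111101 11110110 00010101 10011000 10010110 11011111

The 4-byte key repeats, so the effective keystream is b5 84 66 23 b5 84 66 23 b5.
byte 0: ab ^ b5 = 1e
byte 1: ab ^ 84 = 2f
byte 2: f4 ^ 66 = 92
byte 3: 9e ^ 23 = bd
byte 4: 43 ^ b5 = f6
byte 5: 91 ^ 84 = 15
byte 6: fe ^ 66 = 98
byte 7: b5 ^ 23 = 96
byte 8: 6a ^ b5 = df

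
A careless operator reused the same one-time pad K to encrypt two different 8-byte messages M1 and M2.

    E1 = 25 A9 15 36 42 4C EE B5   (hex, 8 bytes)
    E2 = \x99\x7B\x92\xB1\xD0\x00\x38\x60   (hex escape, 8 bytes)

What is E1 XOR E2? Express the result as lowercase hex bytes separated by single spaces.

E1 ⊕ E2 = (M1 ⊕ K) ⊕ (M2 ⊕ K) = M1 ⊕ M2 — the shared key cancels under XOR.
25 XOR 99 = bc
a9 XOR 7b = d2
15 XOR 92 = 87
36 XOR b1 = 87
42 XOR d0 = 92
4c XOR 00 = 4c
ee XOR 38 = d6
b5 XOR 60 = d5

bc d2 87 87 92 4c d6 d5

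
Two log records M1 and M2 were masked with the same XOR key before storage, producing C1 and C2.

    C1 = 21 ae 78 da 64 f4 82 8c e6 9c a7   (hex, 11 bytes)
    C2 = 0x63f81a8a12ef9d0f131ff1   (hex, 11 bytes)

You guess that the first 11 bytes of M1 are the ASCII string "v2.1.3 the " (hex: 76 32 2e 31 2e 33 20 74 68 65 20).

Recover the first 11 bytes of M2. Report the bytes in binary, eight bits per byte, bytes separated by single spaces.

First, C1 ⊕ C2 = (M1 ⊕ K) ⊕ (M2 ⊕ K) = M1 ⊕ M2, so the key drops out. Then M2 = (M1 ⊕ M2) ⊕ M1 over the first 11 bytes.
byte 0: (21 XOR 63) XOR 76 = 42 XOR 76 = 34
byte 1: (ae XOR f8) XOR 32 = 56 XOR 32 = 64
byte 2: (78 XOR 1a) XOR 2e = 62 XOR 2e = 4c
byte 3: (da XOR 8a) XOR 31 = 50 XOR 31 = 61
byte 4: (64 XOR 12) XOR 2e = 76 XOR 2e = 58
byte 5: (f4 XOR ef) XOR 33 = 1b XOR 33 = 28
byte 6: (82 XOR 9d) XOR 20 = 1f XOR 20 = 3f
byte 7: (8c XOR 0f) XOR 74 = 83 XOR 74 = f7
byte 8: (e6 XOR 13) XOR 68 = f5 XOR 68 = 9d
byte 9: (9c XOR 1f) XOR 65 = 83 XOR 65 = e6
byte 10: (a7 XOR f1) XOR 20 = 56 XOR 20 = 76

00110100 01100100 01001100 01100001 01011000 00101000 00111111 11110111 10011101 11100110 01110110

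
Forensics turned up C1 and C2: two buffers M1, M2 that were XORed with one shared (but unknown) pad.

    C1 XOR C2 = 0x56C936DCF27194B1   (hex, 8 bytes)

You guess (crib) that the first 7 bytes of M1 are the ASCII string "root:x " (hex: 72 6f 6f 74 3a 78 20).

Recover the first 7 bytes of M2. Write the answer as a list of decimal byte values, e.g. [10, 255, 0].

[36, 166, 89, 168, 200, 9, 180]

Since C1 ⊕ C2 = M1 ⊕ M2, XORing with the guessed M1 bytes yields the corresponding M2 bytes: M2 = (C1 ⊕ C2) ⊕ M1.
56 ⊕ 72 = 24
c9 ⊕ 6f = a6
36 ⊕ 6f = 59
dc ⊕ 74 = a8
f2 ⊕ 3a = c8
71 ⊕ 78 = 09
94 ⊕ 20 = b4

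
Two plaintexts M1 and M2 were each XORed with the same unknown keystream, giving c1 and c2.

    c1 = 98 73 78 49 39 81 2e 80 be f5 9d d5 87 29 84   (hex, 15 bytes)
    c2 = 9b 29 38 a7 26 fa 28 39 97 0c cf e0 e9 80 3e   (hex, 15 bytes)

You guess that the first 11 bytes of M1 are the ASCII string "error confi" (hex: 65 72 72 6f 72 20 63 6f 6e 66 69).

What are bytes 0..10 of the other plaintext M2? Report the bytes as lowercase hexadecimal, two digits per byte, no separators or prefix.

First, c1 ⊕ c2 = (M1 ⊕ K) ⊕ (M2 ⊕ K) = M1 ⊕ M2, so the key drops out. Then M2 = (M1 ⊕ M2) ⊕ M1 over the first 11 bytes.
byte 0: (98 XOR 9b) XOR 65 = 03 XOR 65 = 66
byte 1: (73 XOR 29) XOR 72 = 5a XOR 72 = 28
byte 2: (78 XOR 38) XOR 72 = 40 XOR 72 = 32
byte 3: (49 XOR a7) XOR 6f = ee XOR 6f = 81
byte 4: (39 XOR 26) XOR 72 = 1f XOR 72 = 6d
byte 5: (81 XOR fa) XOR 20 = 7b XOR 20 = 5b
byte 6: (2e XOR 28) XOR 63 = 06 XOR 63 = 65
byte 7: (80 XOR 39) XOR 6f = b9 XOR 6f = d6
byte 8: (be XOR 97) XOR 6e = 29 XOR 6e = 47
byte 9: (f5 XOR 0c) XOR 66 = f9 XOR 66 = 9f
byte 10: (9d XOR cf) XOR 69 = 52 XOR 69 = 3b

662832816d5b65d6479f3b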